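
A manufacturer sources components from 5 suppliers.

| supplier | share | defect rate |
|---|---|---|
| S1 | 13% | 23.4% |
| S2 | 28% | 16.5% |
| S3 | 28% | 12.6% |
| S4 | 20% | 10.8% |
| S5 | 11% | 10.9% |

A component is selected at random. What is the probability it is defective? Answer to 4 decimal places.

0.1455

Using total probability over the partition,
P(D) = P(D|S1)·P(S1) + P(D|S2)·P(S2) + P(D|S3)·P(S3) + P(D|S4)·P(S4) + P(D|S5)·P(S5)
      = 0.234·0.13 + 0.165·0.28 + 0.126·0.28 + 0.108·0.2 + 0.109·0.11
      = 0.03042 + 0.0462 + 0.03528 + 0.0216 + 0.01199 = 0.14549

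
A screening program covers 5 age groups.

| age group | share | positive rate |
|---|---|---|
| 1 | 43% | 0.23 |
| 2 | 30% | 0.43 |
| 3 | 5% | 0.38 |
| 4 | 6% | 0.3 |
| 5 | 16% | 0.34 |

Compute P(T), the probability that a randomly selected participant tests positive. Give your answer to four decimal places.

P(T) = P(T|1)·P(1) + P(T|2)·P(2) + P(T|3)·P(3) + P(T|4)·P(4) + P(T|5)·P(5)
      = 0.23·0.43 + 0.43·0.3 + 0.38·0.05 + 0.3·0.06 + 0.34·0.16
      = 0.0989 + 0.129 + 0.019 + 0.018 + 0.0544 = 0.3193

P(T) ≈ 0.3193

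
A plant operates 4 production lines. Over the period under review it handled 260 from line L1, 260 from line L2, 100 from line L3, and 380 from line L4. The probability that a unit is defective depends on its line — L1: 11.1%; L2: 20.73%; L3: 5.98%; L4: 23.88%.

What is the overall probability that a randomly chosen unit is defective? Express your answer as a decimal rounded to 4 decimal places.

0.1795

Total: 260 + 260 + 100 + 380 = 1000.
P(L1) = 260/1000 = 0.26. P(L2) = 260/1000 = 0.26. P(L3) = 100/1000 = 0.1. P(L4) = 380/1000 = 0.38.
P(D) = P(D|L1)·P(L1) + P(D|L2)·P(L2) + P(D|L3)·P(L3) + P(D|L4)·P(L4)
      = 0.111·0.26 + 0.2073·0.26 + 0.0598·0.1 + 0.2388·0.38
      = 0.02886 + 0.053898 + 0.00598 + 0.090744 = 0.179482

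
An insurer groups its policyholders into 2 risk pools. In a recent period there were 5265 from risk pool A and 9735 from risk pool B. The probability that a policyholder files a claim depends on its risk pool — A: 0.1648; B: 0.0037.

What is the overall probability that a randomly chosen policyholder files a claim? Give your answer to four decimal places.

0.0602

Total: 5265 + 9735 = 15000.
P(A) = 5265/15000 = 0.351. P(B) = 9735/15000 = 0.649.
P(C) = P(C|A)·P(A) + P(C|B)·P(B)
      = 0.1648·0.351 + 0.0037·0.649
      = 0.0578448 + 0.0024013 = 0.0602461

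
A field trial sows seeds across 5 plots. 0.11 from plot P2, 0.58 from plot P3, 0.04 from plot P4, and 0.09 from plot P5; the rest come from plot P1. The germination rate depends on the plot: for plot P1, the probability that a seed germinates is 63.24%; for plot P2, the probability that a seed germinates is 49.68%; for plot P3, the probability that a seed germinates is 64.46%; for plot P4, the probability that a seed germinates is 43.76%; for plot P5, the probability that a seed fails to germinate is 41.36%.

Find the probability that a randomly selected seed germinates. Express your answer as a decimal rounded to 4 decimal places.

0.6126

P(P1) = 1 − (0.11 + 0.58 + 0.04 + 0.09) = 0.18.
P(G|P5) = 1 − 0.4136 = 0.5864.
P(G) = P(G|P1)·P(P1) + P(G|P2)·P(P2) + P(G|P3)·P(P3) + P(G|P4)·P(P4) + P(G|P5)·P(P5)
      = 0.6324·0.18 + 0.4968·0.11 + 0.6446·0.58 + 0.4376·0.04 + 0.5864·0.09
      = 0.113832 + 0.054648 + 0.373868 + 0.017504 + 0.052776 = 0.612628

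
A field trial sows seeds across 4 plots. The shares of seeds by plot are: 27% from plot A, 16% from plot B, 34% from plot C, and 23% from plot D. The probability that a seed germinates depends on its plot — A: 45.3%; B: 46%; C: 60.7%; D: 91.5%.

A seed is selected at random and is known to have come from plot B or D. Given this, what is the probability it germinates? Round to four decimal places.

0.7283

Let S = {B, D}.
P(S) = 0.16 + 0.23 = 0.39.
P(G ∩ S) = 0.46·0.16 + 0.915·0.23 = 0.0736 + 0.21045 = 0.28405.
P(G | S) = 0.28405 / 0.39 = 0.728333…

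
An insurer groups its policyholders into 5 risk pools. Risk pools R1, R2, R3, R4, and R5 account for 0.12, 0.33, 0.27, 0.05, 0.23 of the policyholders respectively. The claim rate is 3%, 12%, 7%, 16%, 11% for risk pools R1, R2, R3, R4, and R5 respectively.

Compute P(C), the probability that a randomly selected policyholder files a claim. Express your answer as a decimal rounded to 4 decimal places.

0.0954

P(C) = P(C|R1)·P(R1) + P(C|R2)·P(R2) + P(C|R3)·P(R3) + P(C|R4)·P(R4) + P(C|R5)·P(R5)
      = 0.03·0.12 + 0.12·0.33 + 0.07·0.27 + 0.16·0.05 + 0.11·0.23
      = 0.0036 + 0.0396 + 0.0189 + 0.008 + 0.0253 = 0.0954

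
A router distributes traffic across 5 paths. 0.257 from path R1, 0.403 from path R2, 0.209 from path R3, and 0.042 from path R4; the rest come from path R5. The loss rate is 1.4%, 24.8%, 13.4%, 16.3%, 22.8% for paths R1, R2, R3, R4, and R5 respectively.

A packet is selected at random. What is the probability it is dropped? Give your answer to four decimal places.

0.1587

P(R5) = 1 − (0.257 + 0.403 + 0.209 + 0.042) = 0.089.
By the law of total probability,
P(L) = P(L|R1)·P(R1) + P(L|R2)·P(R2) + P(L|R3)·P(R3) + P(L|R4)·P(R4) + P(L|R5)·P(R5)
      = 0.014·0.257 + 0.248·0.403 + 0.134·0.209 + 0.163·0.042 + 0.228·0.089
      = 0.003598 + 0.099944 + 0.028006 + 0.006846 + 0.020292 = 0.158686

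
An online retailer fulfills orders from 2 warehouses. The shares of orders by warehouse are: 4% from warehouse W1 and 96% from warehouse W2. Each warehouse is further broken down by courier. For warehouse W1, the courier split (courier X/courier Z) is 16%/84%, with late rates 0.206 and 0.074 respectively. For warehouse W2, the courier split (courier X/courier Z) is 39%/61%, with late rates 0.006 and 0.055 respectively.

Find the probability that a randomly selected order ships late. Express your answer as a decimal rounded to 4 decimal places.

0.0383

P(L|W1) = 0.16·0.206 + 0.84·0.074 = 0.03296 + 0.06216 = 0.09512
P(L|W2) = 0.39·0.006 + 0.61·0.055 = 0.00234 + 0.03355 = 0.03589
Then overall,
P(L) = 0.04·0.09512 + 0.96·0.03589
      = 0.0038048 + 0.0344544 = 0.0382592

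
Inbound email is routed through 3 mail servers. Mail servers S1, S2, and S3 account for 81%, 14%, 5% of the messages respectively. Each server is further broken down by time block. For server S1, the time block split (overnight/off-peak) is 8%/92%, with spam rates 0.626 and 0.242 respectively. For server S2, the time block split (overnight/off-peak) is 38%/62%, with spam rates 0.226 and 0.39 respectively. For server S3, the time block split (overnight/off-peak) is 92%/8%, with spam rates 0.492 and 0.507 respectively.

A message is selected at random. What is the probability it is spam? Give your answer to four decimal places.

P(S|S1) = 0.08·0.626 + 0.92·0.242 = 0.05008 + 0.22264 = 0.27272
P(S|S2) = 0.38·0.226 + 0.62·0.39 = 0.08588 + 0.2418 = 0.32768
P(S|S3) = 0.92·0.492 + 0.08·0.507 = 0.45264 + 0.04056 = 0.4932
By total probability over the outer partition,
P(S) = 0.81·0.27272 + 0.14·0.32768 + 0.05·0.4932
      = 0.2209032 + 0.0458752 + 0.02466 = 0.2914384

P(S) ≈ 0.2914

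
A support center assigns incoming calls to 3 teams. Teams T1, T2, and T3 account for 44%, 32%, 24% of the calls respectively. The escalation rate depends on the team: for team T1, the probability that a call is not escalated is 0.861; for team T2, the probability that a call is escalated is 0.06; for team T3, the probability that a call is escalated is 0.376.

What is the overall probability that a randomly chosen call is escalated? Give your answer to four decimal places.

P(E|T1) = 1 − 0.861 = 0.139.
P(E) = P(E|T1)·P(T1) + P(E|T2)·P(T2) + P(E|T3)·P(T3)
      = 0.139·0.44 + 0.06·0.32 + 0.376·0.24
      = 0.06116 + 0.0192 + 0.09024 = 0.1706

0.1706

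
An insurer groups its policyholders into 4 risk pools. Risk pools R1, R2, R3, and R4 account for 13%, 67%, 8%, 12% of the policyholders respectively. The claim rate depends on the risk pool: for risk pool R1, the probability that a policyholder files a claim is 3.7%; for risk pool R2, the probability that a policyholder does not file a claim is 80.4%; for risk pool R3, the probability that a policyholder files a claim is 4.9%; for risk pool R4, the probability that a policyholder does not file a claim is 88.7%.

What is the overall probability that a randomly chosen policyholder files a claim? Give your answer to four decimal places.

P(C|R2) = 1 − 0.804 = 0.196.
P(C|R4) = 1 − 0.887 = 0.113.
P(C) = P(C|R1)·P(R1) + P(C|R2)·P(R2) + P(C|R3)·P(R3) + P(C|R4)·P(R4)
      = 0.037·0.13 + 0.196·0.67 + 0.049·0.08 + 0.113·0.12
      = 0.00481 + 0.13132 + 0.00392 + 0.01356 = 0.15361

P(C) ≈ 0.1536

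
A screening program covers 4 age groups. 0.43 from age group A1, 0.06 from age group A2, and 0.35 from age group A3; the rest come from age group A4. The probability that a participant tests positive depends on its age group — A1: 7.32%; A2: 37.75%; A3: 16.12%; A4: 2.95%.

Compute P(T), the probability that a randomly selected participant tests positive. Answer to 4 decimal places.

P(T) ≈ 0.1153

P(A4) = 1 − (0.43 + 0.06 + 0.35) = 0.16.
Summing over the partition,
P(T) = P(T|A1)·P(A1) + P(T|A2)·P(A2) + P(T|A3)·P(A3) + P(T|A4)·P(A4)
      = 0.0732·0.43 + 0.3775·0.06 + 0.1612·0.35 + 0.0295·0.16
      = 0.031476 + 0.02265 + 0.05642 + 0.00472 = 0.115266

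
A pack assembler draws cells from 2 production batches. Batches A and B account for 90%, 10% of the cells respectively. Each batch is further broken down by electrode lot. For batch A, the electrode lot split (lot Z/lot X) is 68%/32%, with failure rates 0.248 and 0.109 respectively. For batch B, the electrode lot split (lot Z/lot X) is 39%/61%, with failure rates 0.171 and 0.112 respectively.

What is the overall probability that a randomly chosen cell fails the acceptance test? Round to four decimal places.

0.1967

P(F|A) = 0.68·0.248 + 0.32·0.109 = 0.16864 + 0.03488 = 0.20352
P(F|B) = 0.39·0.171 + 0.61·0.112 = 0.06669 + 0.06832 = 0.13501
By total probability over the outer partition,
P(F) = 0.9·0.20352 + 0.1·0.13501
      = 0.183168 + 0.013501 = 0.196669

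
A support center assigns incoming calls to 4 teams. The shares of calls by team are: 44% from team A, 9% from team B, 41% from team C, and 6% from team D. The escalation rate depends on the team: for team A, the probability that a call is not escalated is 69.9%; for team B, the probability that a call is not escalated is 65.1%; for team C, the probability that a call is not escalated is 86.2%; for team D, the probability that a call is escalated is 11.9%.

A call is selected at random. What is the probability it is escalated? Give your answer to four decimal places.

P(E|A) = 1 − 0.699 = 0.301.
P(E|B) = 1 − 0.651 = 0.349.
P(E|C) = 1 − 0.862 = 0.138.
Using total probability over the partition,
P(E) = P(E|A)·P(A) + P(E|B)·P(B) + P(E|C)·P(C) + P(E|D)·P(D)
      = 0.301·0.44 + 0.349·0.09 + 0.138·0.41 + 0.119·0.06
      = 0.13244 + 0.03141 + 0.05658 + 0.00714 = 0.22757

0.2276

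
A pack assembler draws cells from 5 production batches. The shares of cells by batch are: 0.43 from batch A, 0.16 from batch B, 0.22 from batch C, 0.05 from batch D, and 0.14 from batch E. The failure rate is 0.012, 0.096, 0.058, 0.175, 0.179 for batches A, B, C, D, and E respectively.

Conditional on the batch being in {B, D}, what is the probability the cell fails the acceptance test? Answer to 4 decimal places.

Let S = {B, D}.
P(S) = 0.16 + 0.05 = 0.21.
P(F ∩ S) = 0.096·0.16 + 0.175·0.05 = 0.01536 + 0.00875 = 0.02411.
P(F | S) = 0.02411 / 0.21 = 0.114810…

P(F|S) ≈ 0.1148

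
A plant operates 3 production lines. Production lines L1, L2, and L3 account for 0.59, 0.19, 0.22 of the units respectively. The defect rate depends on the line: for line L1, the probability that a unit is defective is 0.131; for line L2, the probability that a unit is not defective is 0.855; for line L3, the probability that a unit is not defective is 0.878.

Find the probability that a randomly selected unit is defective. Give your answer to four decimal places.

P(D|L2) = 1 − 0.855 = 0.145.
P(D|L3) = 1 − 0.878 = 0.122.
Summing over the partition,
P(D) = P(D|L1)·P(L1) + P(D|L2)·P(L2) + P(D|L3)·P(L3)
      = 0.131·0.59 + 0.145·0.19 + 0.122·0.22
      = 0.07729 + 0.02755 + 0.02684 = 0.13168

0.1317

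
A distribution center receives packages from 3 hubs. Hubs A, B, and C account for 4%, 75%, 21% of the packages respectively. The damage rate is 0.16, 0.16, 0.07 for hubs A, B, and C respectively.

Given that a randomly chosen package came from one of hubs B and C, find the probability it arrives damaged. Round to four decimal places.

0.1403

Let S = {B, C}.
P(S) = 0.75 + 0.21 = 0.96.
P(D ∩ S) = 0.16·0.75 + 0.07·0.21 = 0.12 + 0.0147 = 0.1347.
P(D | S) = 0.1347 / 0.96 = 0.140313…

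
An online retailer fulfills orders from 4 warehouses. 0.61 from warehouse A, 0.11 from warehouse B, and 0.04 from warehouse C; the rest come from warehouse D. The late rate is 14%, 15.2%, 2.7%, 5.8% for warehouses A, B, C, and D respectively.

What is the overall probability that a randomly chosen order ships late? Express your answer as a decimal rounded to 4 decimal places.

P(D) = 1 − (0.61 + 0.11 + 0.04) = 0.24.
Using total probability over the partition,
P(L) = P(L|A)·P(A) + P(L|B)·P(B) + P(L|C)·P(C) + P(L|D)·P(D)
      = 0.14·0.61 + 0.152·0.11 + 0.027·0.04 + 0.058·0.24
      = 0.0854 + 0.01672 + 0.00108 + 0.01392 = 0.11712

P(L) ≈ 0.1171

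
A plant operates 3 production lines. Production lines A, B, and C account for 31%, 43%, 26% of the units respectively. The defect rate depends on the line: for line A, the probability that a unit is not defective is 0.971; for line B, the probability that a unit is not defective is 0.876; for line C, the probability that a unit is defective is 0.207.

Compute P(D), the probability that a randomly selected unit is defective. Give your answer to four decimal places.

0.1161

P(D|A) = 1 − 0.971 = 0.029.
P(D|B) = 1 − 0.876 = 0.124.
By the law of total probability,
P(D) = P(D|A)·P(A) + P(D|B)·P(B) + P(D|C)·P(C)
      = 0.029·0.31 + 0.124·0.43 + 0.207·0.26
      = 0.00899 + 0.05332 + 0.05382 = 0.11613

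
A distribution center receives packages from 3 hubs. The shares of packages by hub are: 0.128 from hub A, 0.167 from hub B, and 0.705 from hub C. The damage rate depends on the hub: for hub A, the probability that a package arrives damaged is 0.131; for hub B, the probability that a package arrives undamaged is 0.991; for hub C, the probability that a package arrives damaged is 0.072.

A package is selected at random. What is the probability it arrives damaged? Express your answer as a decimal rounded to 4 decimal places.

P(D|B) = 1 − 0.991 = 0.009.
P(D) = P(D|A)·P(A) + P(D|B)·P(B) + P(D|C)·P(C)
      = 0.131·0.128 + 0.009·0.167 + 0.072·0.705
      = 0.016768 + 0.001503 + 0.05076 = 0.069031

0.0690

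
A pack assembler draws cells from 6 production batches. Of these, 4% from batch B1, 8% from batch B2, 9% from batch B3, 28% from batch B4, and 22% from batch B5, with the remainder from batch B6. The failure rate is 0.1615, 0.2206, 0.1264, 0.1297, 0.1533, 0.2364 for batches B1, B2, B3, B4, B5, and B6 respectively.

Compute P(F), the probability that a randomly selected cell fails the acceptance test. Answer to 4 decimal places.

0.1741

P(B6) = 1 − (0.04 + 0.08 + 0.09 + 0.28 + 0.22) = 0.29.
Summing over the partition,
P(F) = P(F|B1)·P(B1) + P(F|B2)·P(B2) + P(F|B3)·P(B3) + P(F|B4)·P(B4) + P(F|B5)·P(B5) + P(F|B6)·P(B6)
      = 0.1615·0.04 + 0.2206·0.08 + 0.1264·0.09 + 0.1297·0.28 + 0.1533·0.22 + 0.2364·0.29
      = 0.00646 + 0.017648 + 0.011376 + 0.036316 + 0.033726 + 0.068556 = 0.174082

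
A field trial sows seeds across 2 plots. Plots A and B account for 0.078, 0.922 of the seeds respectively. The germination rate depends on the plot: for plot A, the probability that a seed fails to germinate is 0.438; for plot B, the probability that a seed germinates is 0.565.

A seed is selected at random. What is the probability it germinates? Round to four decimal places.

P(G|A) = 1 − 0.438 = 0.562.
By the law of total probability,
P(G) = P(G|A)·P(A) + P(G|B)·P(B)
      = 0.562·0.078 + 0.565·0.922
      = 0.043836 + 0.52093 = 0.564766

0.5648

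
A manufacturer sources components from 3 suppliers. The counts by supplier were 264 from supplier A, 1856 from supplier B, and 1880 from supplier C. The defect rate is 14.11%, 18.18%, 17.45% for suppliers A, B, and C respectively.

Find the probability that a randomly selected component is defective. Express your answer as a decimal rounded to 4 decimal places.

Total: 264 + 1856 + 1880 = 4000.
P(A) = 264/4000 = 0.066. P(B) = 1856/4000 = 0.464. P(C) = 1880/4000 = 0.47.
P(D) = P(D|A)·P(A) + P(D|B)·P(B) + P(D|C)·P(C)
      = 0.1411·0.066 + 0.1818·0.464 + 0.1745·0.47
      = 0.0093126 + 0.0843552 + 0.082015 = 0.1756828

0.1757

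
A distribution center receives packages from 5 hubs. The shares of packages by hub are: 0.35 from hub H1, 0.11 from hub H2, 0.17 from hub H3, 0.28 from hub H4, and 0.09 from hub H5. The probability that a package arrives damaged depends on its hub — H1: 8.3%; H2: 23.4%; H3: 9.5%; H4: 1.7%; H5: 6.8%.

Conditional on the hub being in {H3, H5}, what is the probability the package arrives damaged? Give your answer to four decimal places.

0.0857

Let S = {H3, H5}.
P(S) = 0.17 + 0.09 = 0.26.
P(D ∩ S) = 0.095·0.17 + 0.068·0.09 = 0.01615 + 0.00612 = 0.02227.
P(D | S) = 0.02227 / 0.26 = 0.085654…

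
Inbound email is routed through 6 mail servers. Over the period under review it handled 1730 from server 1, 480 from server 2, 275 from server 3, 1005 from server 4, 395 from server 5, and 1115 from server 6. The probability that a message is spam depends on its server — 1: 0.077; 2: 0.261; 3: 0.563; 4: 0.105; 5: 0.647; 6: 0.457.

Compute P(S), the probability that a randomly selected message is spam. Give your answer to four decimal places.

0.2568

Total: 1730 + 480 + 275 + 1005 + 395 + 1115 = 5000.
P(1) = 1730/5000 = 0.346. P(2) = 480/5000 = 0.096. P(3) = 275/5000 = 0.055. P(4) = 1005/5000 = 0.201. P(5) = 395/5000 = 0.079. P(6) = 1115/5000 = 0.223.
P(S) = P(S|1)·P(1) + P(S|2)·P(2) + P(S|3)·P(3) + P(S|4)·P(4) + P(S|5)·P(5) + P(S|6)·P(6)
      = 0.077·0.346 + 0.261·0.096 + 0.563·0.055 + 0.105·0.201 + 0.647·0.079 + 0.457·0.223
      = 0.026642 + 0.025056 + 0.030965 + 0.021105 + 0.051113 + 0.101911 = 0.256792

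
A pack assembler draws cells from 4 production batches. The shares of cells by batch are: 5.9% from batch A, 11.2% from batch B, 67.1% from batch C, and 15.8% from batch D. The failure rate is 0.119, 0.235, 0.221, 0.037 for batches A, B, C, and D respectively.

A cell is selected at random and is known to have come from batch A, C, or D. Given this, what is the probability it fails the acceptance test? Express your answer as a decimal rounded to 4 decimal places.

P(F|S) ≈ 0.1815

Let S = {A, C, D}.
P(S) = 0.059 + 0.671 + 0.158 = 0.888.
P(F ∩ S) = 0.119·0.059 + 0.221·0.671 + 0.037·0.158 = 0.007021 + 0.148291 + 0.005846 = 0.161158.
P(F | S) = 0.161158 / 0.888 = 0.181484…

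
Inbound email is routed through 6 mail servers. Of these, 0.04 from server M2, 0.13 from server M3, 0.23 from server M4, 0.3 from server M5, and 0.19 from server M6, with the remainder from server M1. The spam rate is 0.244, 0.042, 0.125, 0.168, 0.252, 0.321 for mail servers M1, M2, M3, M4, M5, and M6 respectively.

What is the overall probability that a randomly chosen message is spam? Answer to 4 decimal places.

P(M1) = 1 − (0.04 + 0.13 + 0.23 + 0.3 + 0.19) = 0.11.
Summing over the partition,
P(S) = P(S|M1)·P(M1) + P(S|M2)·P(M2) + P(S|M3)·P(M3) + P(S|M4)·P(M4) + P(S|M5)·P(M5) + P(S|M6)·P(M6)
      = 0.244·0.11 + 0.042·0.04 + 0.125·0.13 + 0.168·0.23 + 0.252·0.3 + 0.321·0.19
      = 0.02684 + 0.00168 + 0.01625 + 0.03864 + 0.0756 + 0.06099 = 0.22

P(S) ≈ 0.2200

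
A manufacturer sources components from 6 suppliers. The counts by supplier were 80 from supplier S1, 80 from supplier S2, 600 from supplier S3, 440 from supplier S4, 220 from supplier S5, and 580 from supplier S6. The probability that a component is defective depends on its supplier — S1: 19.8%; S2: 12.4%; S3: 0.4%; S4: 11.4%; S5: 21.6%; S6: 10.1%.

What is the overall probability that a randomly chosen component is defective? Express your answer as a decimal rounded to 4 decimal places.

0.0922

Total: 80 + 80 + 600 + 440 + 220 + 580 = 2000.
P(S1) = 80/2000 = 0.04. P(S2) = 80/2000 = 0.04. P(S3) = 600/2000 = 0.3. P(S4) = 440/2000 = 0.22. P(S5) = 220/2000 = 0.11. P(S6) = 580/2000 = 0.29.
Summing over the partition,
P(D) = P(D|S1)·P(S1) + P(D|S2)·P(S2) + P(D|S3)·P(S3) + P(D|S4)·P(S4) + P(D|S5)·P(S5) + P(D|S6)·P(S6)
      = 0.198·0.04 + 0.124·0.04 + 0.004·0.3 + 0.114·0.22 + 0.216·0.11 + 0.101·0.29
      = 0.00792 + 0.00496 + 0.0012 + 0.02508 + 0.02376 + 0.02929 = 0.09221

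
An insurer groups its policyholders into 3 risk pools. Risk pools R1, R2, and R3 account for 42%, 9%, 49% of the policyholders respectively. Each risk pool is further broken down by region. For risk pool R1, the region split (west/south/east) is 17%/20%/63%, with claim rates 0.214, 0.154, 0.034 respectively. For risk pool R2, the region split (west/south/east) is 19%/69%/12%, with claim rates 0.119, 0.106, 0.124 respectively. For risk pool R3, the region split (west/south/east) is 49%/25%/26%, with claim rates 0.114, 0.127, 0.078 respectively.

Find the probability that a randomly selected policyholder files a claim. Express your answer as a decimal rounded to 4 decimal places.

P(C|R1) = 0.17·0.214 + 0.2·0.154 + 0.63·0.034 = 0.03638 + 0.0308 + 0.02142 = 0.0886
P(C|R2) = 0.19·0.119 + 0.69·0.106 + 0.12·0.124 = 0.02261 + 0.07314 + 0.01488 = 0.11063
P(C|R3) = 0.49·0.114 + 0.25·0.127 + 0.26·0.078 = 0.05586 + 0.03175 + 0.02028 = 0.10789
By total probability over the outer partition,
P(C) = 0.42·0.0886 + 0.09·0.11063 + 0.49·0.10789
      = 0.037212 + 0.0099567 + 0.0528661 = 0.1000348

P(C) ≈ 0.1000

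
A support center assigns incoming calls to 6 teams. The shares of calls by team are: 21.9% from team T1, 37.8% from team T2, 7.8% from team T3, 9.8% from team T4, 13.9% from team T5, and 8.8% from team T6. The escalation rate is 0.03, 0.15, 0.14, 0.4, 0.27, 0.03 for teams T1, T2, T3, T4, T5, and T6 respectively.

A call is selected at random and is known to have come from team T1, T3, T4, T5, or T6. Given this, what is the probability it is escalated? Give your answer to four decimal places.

0.1557

Let S = {T1, T3, T4, T5, T6}.
P(S) = 0.219 + 0.078 + 0.098 + 0.139 + 0.088 = 0.622.
P(E ∩ S) = 0.03·0.219 + 0.14·0.078 + 0.4·0.098 + 0.27·0.139 + 0.03·0.088 = 0.00657 + 0.01092 + 0.0392 + 0.03753 + 0.00264 = 0.09686.
P(E | S) = 0.09686 / 0.622 = 0.155723…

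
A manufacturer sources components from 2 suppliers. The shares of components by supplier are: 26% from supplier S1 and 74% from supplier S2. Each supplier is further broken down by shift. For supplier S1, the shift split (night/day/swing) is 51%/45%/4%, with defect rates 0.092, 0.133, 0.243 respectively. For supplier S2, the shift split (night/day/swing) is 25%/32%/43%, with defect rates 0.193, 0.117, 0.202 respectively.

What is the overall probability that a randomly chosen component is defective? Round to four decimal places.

P(D) ≈ 0.1580

P(D|S1) = 0.51·0.092 + 0.45·0.133 + 0.04·0.243 = 0.04692 + 0.05985 + 0.00972 = 0.11649
P(D|S2) = 0.25·0.193 + 0.32·0.117 + 0.43·0.202 = 0.04825 + 0.03744 + 0.08686 = 0.17255
By total probability over the outer partition,
P(D) = 0.26·0.11649 + 0.74·0.17255
      = 0.0302874 + 0.127687 = 0.1579744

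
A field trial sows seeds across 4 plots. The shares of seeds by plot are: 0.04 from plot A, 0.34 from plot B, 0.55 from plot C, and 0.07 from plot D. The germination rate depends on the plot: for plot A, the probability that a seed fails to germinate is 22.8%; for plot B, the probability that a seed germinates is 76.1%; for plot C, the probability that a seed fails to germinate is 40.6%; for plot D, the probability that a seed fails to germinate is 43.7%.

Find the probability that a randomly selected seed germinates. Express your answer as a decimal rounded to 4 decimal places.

P(G|A) = 1 − 0.228 = 0.772.
P(G|C) = 1 − 0.406 = 0.594.
P(G|D) = 1 − 0.437 = 0.563.
P(G) = P(G|A)·P(A) + P(G|B)·P(B) + P(G|C)·P(C) + P(G|D)·P(D)
      = 0.772·0.04 + 0.761·0.34 + 0.594·0.55 + 0.563·0.07
      = 0.03088 + 0.25874 + 0.3267 + 0.03941 = 0.65573

P(G) ≈ 0.6557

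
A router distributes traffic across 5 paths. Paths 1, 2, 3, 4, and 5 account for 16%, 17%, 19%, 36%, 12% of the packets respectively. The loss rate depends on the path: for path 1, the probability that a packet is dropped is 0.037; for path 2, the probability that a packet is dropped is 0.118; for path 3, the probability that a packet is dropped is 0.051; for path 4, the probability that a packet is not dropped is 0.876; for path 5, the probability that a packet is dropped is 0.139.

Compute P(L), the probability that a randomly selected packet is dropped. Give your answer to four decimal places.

0.0970

P(L|4) = 1 − 0.876 = 0.124.
P(L) = P(L|1)·P(1) + P(L|2)·P(2) + P(L|3)·P(3) + P(L|4)·P(4) + P(L|5)·P(5)
      = 0.037·0.16 + 0.118·0.17 + 0.051·0.19 + 0.124·0.36 + 0.139·0.12
      = 0.00592 + 0.02006 + 0.00969 + 0.04464 + 0.01668 = 0.09699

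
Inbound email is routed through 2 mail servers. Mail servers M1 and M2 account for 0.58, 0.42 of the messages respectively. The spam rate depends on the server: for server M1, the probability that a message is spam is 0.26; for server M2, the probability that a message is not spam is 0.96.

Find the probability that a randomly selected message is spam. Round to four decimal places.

P(S) ≈ 0.1676

P(S|M2) = 1 − 0.96 = 0.04.
Summing over the partition,
P(S) = P(S|M1)·P(M1) + P(S|M2)·P(M2)
      = 0.26·0.58 + 0.04·0.42
      = 0.1508 + 0.0168 = 0.1676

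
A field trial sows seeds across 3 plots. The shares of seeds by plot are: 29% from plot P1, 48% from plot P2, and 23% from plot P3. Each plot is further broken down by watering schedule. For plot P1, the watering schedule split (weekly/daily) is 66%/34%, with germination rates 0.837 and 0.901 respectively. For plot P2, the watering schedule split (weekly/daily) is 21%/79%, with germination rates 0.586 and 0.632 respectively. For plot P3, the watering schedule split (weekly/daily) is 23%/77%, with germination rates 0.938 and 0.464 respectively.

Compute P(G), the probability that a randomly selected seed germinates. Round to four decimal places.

P(G) ≈ 0.6796

P(G|P1) = 0.66·0.837 + 0.34·0.901 = 0.55242 + 0.30634 = 0.85876
P(G|P2) = 0.21·0.586 + 0.79·0.632 = 0.12306 + 0.49928 = 0.62234
P(G|P3) = 0.23·0.938 + 0.77·0.464 = 0.21574 + 0.35728 = 0.57302
By total probability over the outer partition,
P(G) = 0.29·0.85876 + 0.48·0.62234 + 0.23·0.57302
      = 0.2490404 + 0.2987232 + 0.1317946 = 0.6795582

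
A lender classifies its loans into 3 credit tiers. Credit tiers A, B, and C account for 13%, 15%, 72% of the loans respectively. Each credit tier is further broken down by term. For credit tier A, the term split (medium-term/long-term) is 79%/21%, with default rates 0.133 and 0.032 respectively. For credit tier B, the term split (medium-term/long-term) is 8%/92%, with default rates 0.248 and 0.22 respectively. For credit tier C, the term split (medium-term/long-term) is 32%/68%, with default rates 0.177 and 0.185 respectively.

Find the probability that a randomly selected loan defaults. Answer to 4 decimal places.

P(D) ≈ 0.1792

P(D|A) = 0.79·0.133 + 0.21·0.032 = 0.10507 + 0.00672 = 0.11179
P(D|B) = 0.08·0.248 + 0.92·0.22 = 0.01984 + 0.2024 = 0.22224
P(D|C) = 0.32·0.177 + 0.68·0.185 = 0.05664 + 0.1258 = 0.18244
Then overall,
P(D) = 0.13·0.11179 + 0.15·0.22224 + 0.72·0.18244
      = 0.0145327 + 0.033336 + 0.1313568 = 0.1792255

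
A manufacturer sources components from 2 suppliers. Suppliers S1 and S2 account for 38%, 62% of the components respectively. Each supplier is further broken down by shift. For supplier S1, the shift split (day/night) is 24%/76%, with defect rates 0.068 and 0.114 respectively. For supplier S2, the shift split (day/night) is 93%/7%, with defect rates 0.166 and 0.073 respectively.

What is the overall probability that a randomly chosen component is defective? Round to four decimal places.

P(D|S1) = 0.24·0.068 + 0.76·0.114 = 0.01632 + 0.08664 = 0.10296
P(D|S2) = 0.93·0.166 + 0.07·0.073 = 0.15438 + 0.00511 = 0.15949
Then overall,
P(D) = 0.38·0.10296 + 0.62·0.15949
      = 0.0391248 + 0.0988838 = 0.1380086

P(D) ≈ 0.1380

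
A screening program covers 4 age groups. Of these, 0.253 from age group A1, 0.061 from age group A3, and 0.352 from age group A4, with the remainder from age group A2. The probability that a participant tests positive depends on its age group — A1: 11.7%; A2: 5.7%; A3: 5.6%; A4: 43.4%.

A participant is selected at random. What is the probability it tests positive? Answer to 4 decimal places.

P(T) ≈ 0.2048

P(A2) = 1 − (0.253 + 0.061 + 0.352) = 0.334.
P(T) = P(T|A1)·P(A1) + P(T|A2)·P(A2) + P(T|A3)·P(A3) + P(T|A4)·P(A4)
      = 0.117·0.253 + 0.057·0.334 + 0.056·0.061 + 0.434·0.352
      = 0.029601 + 0.019038 + 0.003416 + 0.152768 = 0.204823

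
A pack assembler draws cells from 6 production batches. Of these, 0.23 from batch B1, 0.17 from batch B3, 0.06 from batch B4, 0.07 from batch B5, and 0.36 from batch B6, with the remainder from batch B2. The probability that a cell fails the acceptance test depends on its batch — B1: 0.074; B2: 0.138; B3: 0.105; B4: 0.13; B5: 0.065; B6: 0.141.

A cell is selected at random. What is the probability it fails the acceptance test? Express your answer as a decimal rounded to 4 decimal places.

P(F) ≈ 0.1132

P(B2) = 1 − (0.23 + 0.17 + 0.06 + 0.07 + 0.36) = 0.11.
P(F) = P(F|B1)·P(B1) + P(F|B2)·P(B2) + P(F|B3)·P(B3) + P(F|B4)·P(B4) + P(F|B5)·P(B5) + P(F|B6)·P(B6)
      = 0.074·0.23 + 0.138·0.11 + 0.105·0.17 + 0.13·0.06 + 0.065·0.07 + 0.141·0.36
      = 0.01702 + 0.01518 + 0.01785 + 0.0078 + 0.00455 + 0.05076 = 0.11316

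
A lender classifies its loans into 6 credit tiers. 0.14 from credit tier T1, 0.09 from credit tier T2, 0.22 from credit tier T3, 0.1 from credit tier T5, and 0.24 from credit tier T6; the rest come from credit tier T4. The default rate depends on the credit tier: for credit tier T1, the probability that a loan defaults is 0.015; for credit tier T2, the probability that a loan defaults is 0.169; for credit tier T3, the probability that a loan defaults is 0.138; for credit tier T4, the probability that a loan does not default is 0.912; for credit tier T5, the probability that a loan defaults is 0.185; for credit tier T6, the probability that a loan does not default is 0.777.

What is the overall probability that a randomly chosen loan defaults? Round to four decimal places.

0.1382

P(T4) = 1 − (0.14 + 0.09 + 0.22 + 0.1 + 0.24) = 0.21.
P(D|T4) = 1 − 0.912 = 0.088.
P(D|T6) = 1 − 0.777 = 0.223.
P(D) = P(D|T1)·P(T1) + P(D|T2)·P(T2) + P(D|T3)·P(T3) + P(D|T4)·P(T4) + P(D|T5)·P(T5) + P(D|T6)·P(T6)
      = 0.015·0.14 + 0.169·0.09 + 0.138·0.22 + 0.088·0.21 + 0.185·0.1 + 0.223·0.24
      = 0.0021 + 0.01521 + 0.03036 + 0.01848 + 0.0185 + 0.05352 = 0.13817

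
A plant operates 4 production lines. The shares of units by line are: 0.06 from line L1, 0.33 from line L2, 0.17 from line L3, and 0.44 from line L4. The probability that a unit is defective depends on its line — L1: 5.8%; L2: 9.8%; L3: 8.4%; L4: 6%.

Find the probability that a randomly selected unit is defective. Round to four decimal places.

0.0765

P(D) = P(D|L1)·P(L1) + P(D|L2)·P(L2) + P(D|L3)·P(L3) + P(D|L4)·P(L4)
      = 0.058·0.06 + 0.098·0.33 + 0.084·0.17 + 0.06·0.44
      = 0.00348 + 0.03234 + 0.01428 + 0.0264 = 0.0765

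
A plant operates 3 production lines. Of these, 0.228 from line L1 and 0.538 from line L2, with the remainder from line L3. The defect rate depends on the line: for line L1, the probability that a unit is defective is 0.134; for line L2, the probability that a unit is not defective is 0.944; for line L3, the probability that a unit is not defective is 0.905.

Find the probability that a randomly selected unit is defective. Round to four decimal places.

0.0829

P(L3) = 1 − (0.228 + 0.538) = 0.234.
P(D|L2) = 1 − 0.944 = 0.056.
P(D|L3) = 1 − 0.905 = 0.095.
Using total probability over the partition,
P(D) = P(D|L1)·P(L1) + P(D|L2)·P(L2) + P(D|L3)·P(L3)
      = 0.134·0.228 + 0.056·0.538 + 0.095·0.234
      = 0.030552 + 0.030128 + 0.02223 = 0.08291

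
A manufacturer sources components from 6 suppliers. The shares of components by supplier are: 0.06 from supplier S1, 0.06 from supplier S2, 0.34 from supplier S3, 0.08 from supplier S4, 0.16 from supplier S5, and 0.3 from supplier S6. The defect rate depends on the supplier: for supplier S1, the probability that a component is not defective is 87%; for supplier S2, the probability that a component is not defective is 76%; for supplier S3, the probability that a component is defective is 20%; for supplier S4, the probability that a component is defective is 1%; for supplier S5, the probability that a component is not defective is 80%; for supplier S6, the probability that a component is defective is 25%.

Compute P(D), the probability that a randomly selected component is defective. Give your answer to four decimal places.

P(D) ≈ 0.1980

P(D|S1) = 1 − 0.87 = 0.13.
P(D|S2) = 1 − 0.76 = 0.24.
P(D|S5) = 1 − 0.8 = 0.2.
Using total probability over the partition,
P(D) = P(D|S1)·P(S1) + P(D|S2)·P(S2) + P(D|S3)·P(S3) + P(D|S4)·P(S4) + P(D|S5)·P(S5) + P(D|S6)·P(S6)
      = 0.13·0.06 + 0.24·0.06 + 0.2·0.34 + 0.01·0.08 + 0.2·0.16 + 0.25·0.3
      = 0.0078 + 0.0144 + 0.068 + 0.0008 + 0.032 + 0.075 = 0.198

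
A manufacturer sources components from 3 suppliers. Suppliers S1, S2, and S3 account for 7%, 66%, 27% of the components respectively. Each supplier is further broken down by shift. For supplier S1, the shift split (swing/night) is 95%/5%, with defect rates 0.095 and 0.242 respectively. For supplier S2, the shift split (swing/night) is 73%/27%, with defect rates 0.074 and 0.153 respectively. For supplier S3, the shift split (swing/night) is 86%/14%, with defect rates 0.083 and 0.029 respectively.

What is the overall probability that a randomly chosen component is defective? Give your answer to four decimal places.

P(D|S1) = 0.95·0.095 + 0.05·0.242 = 0.09025 + 0.0121 = 0.10235
P(D|S2) = 0.73·0.074 + 0.27·0.153 = 0.05402 + 0.04131 = 0.09533
P(D|S3) = 0.86·0.083 + 0.14·0.029 = 0.07138 + 0.00406 = 0.07544
By total probability over the outer partition,
P(D) = 0.07·0.10235 + 0.66·0.09533 + 0.27·0.07544
      = 0.0071645 + 0.0629178 + 0.0203688 = 0.0904511

0.0905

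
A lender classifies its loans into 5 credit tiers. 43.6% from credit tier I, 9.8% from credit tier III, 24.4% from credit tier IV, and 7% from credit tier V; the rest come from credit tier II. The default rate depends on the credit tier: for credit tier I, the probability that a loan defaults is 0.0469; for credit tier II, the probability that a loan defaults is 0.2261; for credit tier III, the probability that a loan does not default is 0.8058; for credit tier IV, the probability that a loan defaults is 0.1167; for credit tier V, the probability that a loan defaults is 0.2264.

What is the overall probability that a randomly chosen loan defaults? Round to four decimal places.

0.1182

P(II) = 1 − (0.436 + 0.098 + 0.244 + 0.07) = 0.152.
P(D|III) = 1 − 0.8058 = 0.1942.
P(D) = P(D|I)·P(I) + P(D|II)·P(II) + P(D|III)·P(III) + P(D|IV)·P(IV) + P(D|V)·P(V)
      = 0.0469·0.436 + 0.2261·0.152 + 0.1942·0.098 + 0.1167·0.244 + 0.2264·0.07
      = 0.0204484 + 0.0343672 + 0.0190316 + 0.0284748 + 0.015848 = 0.11817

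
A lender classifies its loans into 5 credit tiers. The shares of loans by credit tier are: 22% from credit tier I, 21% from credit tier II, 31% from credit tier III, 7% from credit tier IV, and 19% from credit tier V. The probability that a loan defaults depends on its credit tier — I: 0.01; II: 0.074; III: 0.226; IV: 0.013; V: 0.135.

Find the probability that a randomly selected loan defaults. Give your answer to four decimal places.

P(D) = P(D|I)·P(I) + P(D|II)·P(II) + P(D|III)·P(III) + P(D|IV)·P(IV) + P(D|V)·P(V)
      = 0.01·0.22 + 0.074·0.21 + 0.226·0.31 + 0.013·0.07 + 0.135·0.19
      = 0.0022 + 0.01554 + 0.07006 + 0.00091 + 0.02565 = 0.11436

0.1144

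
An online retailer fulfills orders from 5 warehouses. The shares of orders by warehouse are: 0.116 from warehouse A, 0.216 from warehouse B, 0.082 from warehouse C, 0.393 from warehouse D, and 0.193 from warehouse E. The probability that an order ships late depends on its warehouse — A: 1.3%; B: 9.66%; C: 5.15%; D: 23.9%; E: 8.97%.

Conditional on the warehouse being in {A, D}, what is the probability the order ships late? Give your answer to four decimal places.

Let S = {A, D}.
P(S) = 0.116 + 0.393 = 0.509.
P(L ∩ S) = 0.013·0.116 + 0.239·0.393 = 0.001508 + 0.093927 = 0.095435.
P(L | S) = 0.095435 / 0.509 = 0.187495…

P(L|S) ≈ 0.1875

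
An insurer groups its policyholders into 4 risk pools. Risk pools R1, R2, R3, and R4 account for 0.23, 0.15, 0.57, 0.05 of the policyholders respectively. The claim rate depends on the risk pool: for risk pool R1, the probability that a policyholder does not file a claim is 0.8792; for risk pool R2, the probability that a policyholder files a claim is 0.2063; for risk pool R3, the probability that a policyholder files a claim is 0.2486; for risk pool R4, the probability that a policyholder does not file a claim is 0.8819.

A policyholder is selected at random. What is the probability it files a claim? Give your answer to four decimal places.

0.2063

P(C|R1) = 1 − 0.8792 = 0.1208.
P(C|R4) = 1 − 0.8819 = 0.1181.
Summing over the partition,
P(C) = P(C|R1)·P(R1) + P(C|R2)·P(R2) + P(C|R3)·P(R3) + P(C|R4)·P(R4)
      = 0.1208·0.23 + 0.2063·0.15 + 0.2486·0.57 + 0.1181·0.05
      = 0.027784 + 0.030945 + 0.141702 + 0.005905 = 0.206336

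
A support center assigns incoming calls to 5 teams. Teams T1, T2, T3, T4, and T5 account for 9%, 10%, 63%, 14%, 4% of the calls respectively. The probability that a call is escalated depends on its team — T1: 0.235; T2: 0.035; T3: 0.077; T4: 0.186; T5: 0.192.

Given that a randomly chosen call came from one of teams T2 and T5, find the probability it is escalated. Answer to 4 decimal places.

P(E|S) ≈ 0.0799

Let S = {T2, T5}.
P(S) = 0.1 + 0.04 = 0.14.
P(E ∩ S) = 0.035·0.1 + 0.192·0.04 = 0.0035 + 0.00768 = 0.01118.
P(E | S) = 0.01118 / 0.14 = 0.079857…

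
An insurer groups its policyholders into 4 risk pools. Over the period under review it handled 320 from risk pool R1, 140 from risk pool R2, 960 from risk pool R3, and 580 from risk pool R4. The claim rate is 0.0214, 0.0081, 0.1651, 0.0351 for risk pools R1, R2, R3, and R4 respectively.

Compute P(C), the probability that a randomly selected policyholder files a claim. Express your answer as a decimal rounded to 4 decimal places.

0.0934

Total: 320 + 140 + 960 + 580 = 2000.
P(R1) = 320/2000 = 0.16. P(R2) = 140/2000 = 0.07. P(R3) = 960/2000 = 0.48. P(R4) = 580/2000 = 0.29.
P(C) = P(C|R1)·P(R1) + P(C|R2)·P(R2) + P(C|R3)·P(R3) + P(C|R4)·P(R4)
      = 0.0214·0.16 + 0.0081·0.07 + 0.1651·0.48 + 0.0351·0.29
      = 0.003424 + 0.000567 + 0.079248 + 0.010179 = 0.093418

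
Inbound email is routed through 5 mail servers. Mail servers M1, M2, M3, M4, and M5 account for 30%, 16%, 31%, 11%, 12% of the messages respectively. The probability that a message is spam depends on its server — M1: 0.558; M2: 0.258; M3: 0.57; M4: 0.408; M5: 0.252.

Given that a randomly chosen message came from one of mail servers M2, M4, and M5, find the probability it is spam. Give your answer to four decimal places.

P(S|J) ≈ 0.2985

Let J = {M2, M4, M5}.
P(J) = 0.16 + 0.11 + 0.12 = 0.39.
P(S ∩ J) = 0.258·0.16 + 0.408·0.11 + 0.252·0.12 = 0.04128 + 0.04488 + 0.03024 = 0.1164.
P(S | J) = 0.1164 / 0.39 = 0.298462…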